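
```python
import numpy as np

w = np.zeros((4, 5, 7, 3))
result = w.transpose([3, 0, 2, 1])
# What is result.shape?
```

(3, 4, 7, 5)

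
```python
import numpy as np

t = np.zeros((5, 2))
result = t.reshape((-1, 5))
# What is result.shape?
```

(2, 5)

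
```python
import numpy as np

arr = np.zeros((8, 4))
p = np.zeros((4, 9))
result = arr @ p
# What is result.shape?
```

(8, 9)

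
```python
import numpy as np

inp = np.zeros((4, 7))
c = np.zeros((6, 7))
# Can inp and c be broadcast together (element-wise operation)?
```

No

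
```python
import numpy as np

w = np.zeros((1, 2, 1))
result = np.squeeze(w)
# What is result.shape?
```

(2,)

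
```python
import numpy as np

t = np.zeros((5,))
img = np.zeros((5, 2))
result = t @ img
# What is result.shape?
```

(2,)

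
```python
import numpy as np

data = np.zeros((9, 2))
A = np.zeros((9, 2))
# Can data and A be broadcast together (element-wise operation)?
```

Yes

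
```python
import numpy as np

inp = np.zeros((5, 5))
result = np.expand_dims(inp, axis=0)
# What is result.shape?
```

(1, 5, 5)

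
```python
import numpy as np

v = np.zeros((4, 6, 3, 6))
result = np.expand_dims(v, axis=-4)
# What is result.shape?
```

(4, 1, 6, 3, 6)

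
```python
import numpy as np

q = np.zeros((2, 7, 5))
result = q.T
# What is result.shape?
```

(5, 7, 2)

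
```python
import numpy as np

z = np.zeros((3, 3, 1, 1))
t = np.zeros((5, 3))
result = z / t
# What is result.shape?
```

(3, 3, 5, 3)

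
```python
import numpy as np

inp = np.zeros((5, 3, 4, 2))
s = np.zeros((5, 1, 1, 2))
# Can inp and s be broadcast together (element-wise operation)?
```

Yes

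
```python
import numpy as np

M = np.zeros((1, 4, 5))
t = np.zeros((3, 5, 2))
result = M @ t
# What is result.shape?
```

(3, 4, 2)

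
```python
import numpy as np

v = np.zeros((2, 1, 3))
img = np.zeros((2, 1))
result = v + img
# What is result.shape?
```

(2, 2, 3)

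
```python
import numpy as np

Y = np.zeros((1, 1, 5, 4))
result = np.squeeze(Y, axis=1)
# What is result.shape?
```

(1, 5, 4)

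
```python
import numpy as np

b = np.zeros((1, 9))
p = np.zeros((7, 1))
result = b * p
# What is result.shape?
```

(7, 9)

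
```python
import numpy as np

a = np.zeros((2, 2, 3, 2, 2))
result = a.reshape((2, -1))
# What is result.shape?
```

(2, 24)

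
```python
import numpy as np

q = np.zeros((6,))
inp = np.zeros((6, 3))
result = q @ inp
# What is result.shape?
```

(3,)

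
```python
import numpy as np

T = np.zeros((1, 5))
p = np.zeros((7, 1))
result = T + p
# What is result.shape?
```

(7, 5)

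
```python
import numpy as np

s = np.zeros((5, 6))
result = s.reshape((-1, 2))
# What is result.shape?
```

(15, 2)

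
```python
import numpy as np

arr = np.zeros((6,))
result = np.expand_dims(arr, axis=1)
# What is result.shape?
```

(6, 1)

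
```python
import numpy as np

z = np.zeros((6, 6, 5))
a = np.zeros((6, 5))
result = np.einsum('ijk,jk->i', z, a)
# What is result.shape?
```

(6,)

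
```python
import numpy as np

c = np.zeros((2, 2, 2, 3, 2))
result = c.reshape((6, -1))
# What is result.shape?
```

(6, 8)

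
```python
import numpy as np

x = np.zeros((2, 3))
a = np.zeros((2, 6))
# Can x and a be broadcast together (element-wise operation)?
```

No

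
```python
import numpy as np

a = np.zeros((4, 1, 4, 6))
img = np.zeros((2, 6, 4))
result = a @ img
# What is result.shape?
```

(4, 2, 4, 4)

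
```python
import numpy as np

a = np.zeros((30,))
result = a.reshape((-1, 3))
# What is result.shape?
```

(10, 3)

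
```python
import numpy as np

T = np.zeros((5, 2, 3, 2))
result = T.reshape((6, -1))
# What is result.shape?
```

(6, 10)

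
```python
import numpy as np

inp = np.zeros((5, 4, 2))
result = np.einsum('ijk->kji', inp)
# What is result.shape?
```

(2, 4, 5)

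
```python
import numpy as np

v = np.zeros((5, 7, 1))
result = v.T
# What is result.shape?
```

(1, 7, 5)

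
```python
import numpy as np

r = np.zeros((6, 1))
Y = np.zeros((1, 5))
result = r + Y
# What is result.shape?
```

(6, 5)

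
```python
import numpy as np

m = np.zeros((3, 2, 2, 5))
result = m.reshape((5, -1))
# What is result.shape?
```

(5, 12)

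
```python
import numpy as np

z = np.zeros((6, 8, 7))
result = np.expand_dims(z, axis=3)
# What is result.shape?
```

(6, 8, 7, 1)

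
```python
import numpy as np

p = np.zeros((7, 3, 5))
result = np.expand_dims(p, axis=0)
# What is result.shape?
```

(1, 7, 3, 5)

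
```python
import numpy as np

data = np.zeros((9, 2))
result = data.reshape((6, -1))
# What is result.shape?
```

(6, 3)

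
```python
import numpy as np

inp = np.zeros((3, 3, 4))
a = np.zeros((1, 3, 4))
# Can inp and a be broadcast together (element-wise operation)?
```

Yes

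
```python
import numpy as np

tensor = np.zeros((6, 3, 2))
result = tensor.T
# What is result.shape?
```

(2, 3, 6)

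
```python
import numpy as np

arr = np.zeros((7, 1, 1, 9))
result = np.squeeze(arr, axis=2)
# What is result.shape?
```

(7, 1, 9)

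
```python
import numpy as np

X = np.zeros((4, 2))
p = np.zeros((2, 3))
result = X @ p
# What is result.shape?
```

(4, 3)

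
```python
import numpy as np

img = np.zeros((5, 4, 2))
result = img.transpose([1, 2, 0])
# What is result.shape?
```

(4, 2, 5)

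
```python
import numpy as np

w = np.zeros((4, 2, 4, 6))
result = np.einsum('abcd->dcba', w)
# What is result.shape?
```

(6, 4, 2, 4)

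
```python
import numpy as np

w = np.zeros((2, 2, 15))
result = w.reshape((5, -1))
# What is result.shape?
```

(5, 12)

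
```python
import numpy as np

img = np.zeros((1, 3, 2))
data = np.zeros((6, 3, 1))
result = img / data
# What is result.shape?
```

(6, 3, 2)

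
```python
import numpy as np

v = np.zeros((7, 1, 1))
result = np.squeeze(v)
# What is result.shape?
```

(7,)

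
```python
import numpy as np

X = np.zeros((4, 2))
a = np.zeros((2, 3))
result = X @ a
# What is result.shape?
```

(4, 3)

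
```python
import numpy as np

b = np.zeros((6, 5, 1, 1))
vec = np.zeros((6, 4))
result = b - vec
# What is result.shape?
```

(6, 5, 6, 4)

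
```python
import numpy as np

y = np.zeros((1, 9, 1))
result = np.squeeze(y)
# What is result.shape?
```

(9,)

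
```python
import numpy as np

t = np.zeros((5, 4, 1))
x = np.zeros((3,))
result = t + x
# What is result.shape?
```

(5, 4, 3)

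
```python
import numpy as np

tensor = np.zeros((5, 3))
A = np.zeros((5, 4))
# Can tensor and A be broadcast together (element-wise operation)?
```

No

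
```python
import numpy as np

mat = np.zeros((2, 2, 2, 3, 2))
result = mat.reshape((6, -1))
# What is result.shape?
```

(6, 8)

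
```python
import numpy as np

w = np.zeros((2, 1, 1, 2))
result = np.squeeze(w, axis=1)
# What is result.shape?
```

(2, 1, 2)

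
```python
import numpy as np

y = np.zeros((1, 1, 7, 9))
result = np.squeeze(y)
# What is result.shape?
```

(7, 9)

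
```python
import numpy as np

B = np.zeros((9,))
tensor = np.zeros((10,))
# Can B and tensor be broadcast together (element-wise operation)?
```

No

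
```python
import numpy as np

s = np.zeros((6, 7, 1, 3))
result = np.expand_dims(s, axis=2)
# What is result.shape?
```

(6, 7, 1, 1, 3)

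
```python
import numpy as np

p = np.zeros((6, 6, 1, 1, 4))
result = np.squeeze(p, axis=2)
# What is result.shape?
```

(6, 6, 1, 4)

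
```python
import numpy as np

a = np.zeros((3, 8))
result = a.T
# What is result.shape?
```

(8, 3)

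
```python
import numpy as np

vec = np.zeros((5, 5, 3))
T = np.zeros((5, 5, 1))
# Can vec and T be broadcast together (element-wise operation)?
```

Yes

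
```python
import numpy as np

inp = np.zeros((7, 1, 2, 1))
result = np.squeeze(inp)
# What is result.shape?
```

(7, 2)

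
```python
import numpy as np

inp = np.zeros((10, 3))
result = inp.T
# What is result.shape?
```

(3, 10)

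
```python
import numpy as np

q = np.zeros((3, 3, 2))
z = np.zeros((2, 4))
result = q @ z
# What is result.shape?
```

(3, 3, 4)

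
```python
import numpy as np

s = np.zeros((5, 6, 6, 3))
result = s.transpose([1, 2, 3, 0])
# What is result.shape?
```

(6, 6, 3, 5)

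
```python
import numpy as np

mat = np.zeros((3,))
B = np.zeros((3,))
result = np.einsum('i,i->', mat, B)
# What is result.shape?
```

()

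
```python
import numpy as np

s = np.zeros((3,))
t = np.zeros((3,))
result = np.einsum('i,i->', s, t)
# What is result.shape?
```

()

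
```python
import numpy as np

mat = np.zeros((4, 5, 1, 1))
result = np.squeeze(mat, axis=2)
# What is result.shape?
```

(4, 5, 1)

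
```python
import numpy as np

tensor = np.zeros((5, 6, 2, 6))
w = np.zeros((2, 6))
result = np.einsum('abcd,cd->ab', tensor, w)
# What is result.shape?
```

(5, 6)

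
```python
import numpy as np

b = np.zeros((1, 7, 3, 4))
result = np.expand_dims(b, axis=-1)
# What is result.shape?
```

(1, 7, 3, 4, 1)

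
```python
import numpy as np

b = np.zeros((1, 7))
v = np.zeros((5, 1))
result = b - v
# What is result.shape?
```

(5, 7)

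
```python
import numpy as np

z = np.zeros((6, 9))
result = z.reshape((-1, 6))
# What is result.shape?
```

(9, 6)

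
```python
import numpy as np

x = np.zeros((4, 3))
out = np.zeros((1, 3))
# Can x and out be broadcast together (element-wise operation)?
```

Yes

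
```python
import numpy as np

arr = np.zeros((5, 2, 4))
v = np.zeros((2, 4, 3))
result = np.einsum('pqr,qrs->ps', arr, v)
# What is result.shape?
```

(5, 3)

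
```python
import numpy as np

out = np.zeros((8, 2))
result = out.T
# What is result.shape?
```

(2, 8)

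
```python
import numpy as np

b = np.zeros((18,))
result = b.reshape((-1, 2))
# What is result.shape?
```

(9, 2)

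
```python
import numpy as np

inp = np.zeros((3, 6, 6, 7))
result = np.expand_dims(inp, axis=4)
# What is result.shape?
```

(3, 6, 6, 7, 1)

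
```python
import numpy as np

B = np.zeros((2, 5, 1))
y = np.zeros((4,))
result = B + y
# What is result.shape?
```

(2, 5, 4)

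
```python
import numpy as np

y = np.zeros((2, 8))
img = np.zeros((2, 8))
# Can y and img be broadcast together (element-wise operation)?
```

Yes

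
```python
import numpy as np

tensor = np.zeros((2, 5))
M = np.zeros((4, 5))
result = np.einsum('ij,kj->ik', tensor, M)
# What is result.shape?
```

(2, 4)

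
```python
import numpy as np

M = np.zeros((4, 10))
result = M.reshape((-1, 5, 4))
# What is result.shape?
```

(2, 5, 4)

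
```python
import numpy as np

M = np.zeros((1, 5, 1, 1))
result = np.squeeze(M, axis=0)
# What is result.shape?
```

(5, 1, 1)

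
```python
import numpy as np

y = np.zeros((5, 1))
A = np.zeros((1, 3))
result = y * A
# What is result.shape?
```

(5, 3)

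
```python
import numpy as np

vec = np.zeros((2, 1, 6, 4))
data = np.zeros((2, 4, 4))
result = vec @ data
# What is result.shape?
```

(2, 2, 6, 4)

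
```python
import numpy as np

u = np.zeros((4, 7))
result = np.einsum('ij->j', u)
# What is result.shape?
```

(7,)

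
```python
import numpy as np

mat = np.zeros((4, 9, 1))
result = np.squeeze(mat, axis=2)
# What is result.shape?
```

(4, 9)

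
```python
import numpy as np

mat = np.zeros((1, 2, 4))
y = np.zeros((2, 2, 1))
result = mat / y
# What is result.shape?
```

(2, 2, 4)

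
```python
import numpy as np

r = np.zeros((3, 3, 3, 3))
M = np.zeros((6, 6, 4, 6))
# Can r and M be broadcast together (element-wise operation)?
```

No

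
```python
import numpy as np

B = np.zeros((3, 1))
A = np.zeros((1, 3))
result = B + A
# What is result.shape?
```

(3, 3)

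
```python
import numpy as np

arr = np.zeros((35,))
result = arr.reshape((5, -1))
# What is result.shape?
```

(5, 7)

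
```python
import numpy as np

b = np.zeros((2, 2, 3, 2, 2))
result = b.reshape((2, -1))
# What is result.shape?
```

(2, 24)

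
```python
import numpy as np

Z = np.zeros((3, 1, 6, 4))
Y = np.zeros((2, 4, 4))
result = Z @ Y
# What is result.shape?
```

(3, 2, 6, 4)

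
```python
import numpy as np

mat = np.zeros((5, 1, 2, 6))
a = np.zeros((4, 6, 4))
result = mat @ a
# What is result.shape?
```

(5, 4, 2, 4)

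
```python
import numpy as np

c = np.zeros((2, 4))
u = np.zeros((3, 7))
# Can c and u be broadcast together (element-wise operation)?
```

No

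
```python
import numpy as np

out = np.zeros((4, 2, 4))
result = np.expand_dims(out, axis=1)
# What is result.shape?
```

(4, 1, 2, 4)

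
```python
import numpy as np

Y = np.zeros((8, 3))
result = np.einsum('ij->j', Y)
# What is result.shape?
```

(3,)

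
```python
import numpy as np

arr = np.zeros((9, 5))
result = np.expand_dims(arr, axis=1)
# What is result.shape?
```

(9, 1, 5)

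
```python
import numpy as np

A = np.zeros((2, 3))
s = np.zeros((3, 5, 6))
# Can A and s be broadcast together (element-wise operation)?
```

No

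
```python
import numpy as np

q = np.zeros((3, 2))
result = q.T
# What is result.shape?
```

(2, 3)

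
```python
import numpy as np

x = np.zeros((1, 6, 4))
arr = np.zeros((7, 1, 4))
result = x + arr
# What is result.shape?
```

(7, 6, 4)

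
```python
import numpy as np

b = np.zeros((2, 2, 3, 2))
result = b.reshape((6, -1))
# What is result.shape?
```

(6, 4)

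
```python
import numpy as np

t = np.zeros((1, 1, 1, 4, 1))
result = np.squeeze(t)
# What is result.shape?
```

(4,)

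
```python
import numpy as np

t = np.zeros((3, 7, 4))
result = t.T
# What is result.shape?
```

(4, 7, 3)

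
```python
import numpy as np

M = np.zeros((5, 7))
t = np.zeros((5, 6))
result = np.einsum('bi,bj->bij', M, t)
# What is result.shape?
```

(5, 7, 6)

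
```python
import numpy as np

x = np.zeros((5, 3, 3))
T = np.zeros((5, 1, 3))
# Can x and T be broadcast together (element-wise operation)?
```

Yes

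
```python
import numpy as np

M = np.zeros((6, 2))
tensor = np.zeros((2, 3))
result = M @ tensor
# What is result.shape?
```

(6, 3)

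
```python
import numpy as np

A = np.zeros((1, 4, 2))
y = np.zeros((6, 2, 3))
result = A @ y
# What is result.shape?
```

(6, 4, 3)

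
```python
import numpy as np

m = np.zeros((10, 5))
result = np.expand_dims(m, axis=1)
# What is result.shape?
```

(10, 1, 5)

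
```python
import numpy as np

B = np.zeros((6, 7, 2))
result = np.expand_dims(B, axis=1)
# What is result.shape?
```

(6, 1, 7, 2)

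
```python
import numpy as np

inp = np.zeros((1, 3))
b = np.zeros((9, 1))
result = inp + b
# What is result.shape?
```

(9, 3)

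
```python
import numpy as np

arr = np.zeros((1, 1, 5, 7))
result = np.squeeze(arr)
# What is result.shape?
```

(5, 7)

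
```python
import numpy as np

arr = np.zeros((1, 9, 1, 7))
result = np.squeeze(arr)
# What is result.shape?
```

(9, 7)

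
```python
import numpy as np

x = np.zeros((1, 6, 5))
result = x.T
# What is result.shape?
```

(5, 6, 1)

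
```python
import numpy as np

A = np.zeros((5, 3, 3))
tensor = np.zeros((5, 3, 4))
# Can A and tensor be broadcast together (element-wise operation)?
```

No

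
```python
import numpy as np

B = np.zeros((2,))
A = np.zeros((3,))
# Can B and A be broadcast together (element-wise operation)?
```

No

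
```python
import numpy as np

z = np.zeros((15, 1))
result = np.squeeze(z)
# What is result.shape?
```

(15,)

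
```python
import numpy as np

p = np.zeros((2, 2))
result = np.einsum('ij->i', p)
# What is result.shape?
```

(2,)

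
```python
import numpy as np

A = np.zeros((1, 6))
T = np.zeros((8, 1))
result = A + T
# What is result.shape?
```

(8, 6)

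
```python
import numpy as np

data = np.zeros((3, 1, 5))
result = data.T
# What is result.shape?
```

(5, 1, 3)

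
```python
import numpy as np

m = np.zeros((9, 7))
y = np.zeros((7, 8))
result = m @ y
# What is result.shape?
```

(9, 8)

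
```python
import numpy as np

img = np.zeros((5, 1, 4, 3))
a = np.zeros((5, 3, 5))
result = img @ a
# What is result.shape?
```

(5, 5, 4, 5)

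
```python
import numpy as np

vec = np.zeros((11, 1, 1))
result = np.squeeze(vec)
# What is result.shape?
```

(11,)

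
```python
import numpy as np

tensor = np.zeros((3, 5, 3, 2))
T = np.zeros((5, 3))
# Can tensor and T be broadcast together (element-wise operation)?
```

No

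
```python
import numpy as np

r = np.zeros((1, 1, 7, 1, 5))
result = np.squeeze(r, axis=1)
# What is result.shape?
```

(1, 7, 1, 5)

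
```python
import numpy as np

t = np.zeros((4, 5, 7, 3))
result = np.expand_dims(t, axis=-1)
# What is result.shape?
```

(4, 5, 7, 3, 1)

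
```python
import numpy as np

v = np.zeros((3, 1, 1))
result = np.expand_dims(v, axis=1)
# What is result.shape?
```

(3, 1, 1, 1)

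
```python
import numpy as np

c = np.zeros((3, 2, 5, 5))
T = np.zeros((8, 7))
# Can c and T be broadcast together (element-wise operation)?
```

No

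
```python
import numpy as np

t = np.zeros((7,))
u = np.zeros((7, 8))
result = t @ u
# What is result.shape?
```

(8,)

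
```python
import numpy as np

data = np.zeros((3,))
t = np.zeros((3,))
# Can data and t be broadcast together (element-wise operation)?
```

Yes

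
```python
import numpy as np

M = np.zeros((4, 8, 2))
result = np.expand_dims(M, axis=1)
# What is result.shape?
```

(4, 1, 8, 2)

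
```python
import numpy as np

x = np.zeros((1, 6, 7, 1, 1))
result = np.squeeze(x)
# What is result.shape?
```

(6, 7)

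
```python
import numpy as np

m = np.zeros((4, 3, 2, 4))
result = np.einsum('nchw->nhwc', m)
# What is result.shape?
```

(4, 2, 4, 3)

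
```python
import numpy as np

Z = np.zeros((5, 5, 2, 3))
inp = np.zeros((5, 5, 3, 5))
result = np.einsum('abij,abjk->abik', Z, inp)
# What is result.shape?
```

(5, 5, 2, 5)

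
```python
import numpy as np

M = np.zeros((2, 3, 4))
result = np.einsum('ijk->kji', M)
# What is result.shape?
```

(4, 3, 2)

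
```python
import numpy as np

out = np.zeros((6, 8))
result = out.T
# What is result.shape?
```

(8, 6)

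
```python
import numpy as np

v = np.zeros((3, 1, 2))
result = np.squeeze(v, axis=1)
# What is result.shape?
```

(3, 2)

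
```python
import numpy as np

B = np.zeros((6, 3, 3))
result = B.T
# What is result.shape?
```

(3, 3, 6)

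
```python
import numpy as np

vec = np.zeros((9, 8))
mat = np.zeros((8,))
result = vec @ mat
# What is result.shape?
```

(9,)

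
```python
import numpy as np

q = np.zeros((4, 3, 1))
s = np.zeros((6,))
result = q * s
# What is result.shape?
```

(4, 3, 6)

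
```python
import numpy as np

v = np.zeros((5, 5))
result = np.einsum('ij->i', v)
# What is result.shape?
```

(5,)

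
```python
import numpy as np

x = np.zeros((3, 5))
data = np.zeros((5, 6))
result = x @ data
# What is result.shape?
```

(3, 6)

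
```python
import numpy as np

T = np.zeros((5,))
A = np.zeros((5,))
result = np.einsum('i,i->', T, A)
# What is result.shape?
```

()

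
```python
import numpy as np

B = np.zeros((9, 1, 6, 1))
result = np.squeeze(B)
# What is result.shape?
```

(9, 6)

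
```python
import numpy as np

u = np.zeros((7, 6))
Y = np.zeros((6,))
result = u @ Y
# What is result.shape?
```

(7,)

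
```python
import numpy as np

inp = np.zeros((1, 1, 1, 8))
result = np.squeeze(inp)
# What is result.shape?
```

(8,)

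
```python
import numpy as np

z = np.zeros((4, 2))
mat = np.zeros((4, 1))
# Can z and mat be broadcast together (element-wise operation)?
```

Yes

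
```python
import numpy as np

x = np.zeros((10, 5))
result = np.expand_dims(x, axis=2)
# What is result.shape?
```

(10, 5, 1)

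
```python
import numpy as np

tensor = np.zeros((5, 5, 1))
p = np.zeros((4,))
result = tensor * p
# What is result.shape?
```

(5, 5, 4)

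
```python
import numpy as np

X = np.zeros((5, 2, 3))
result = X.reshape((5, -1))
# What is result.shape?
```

(5, 6)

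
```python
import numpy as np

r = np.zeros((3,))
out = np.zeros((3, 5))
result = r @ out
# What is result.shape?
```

(5,)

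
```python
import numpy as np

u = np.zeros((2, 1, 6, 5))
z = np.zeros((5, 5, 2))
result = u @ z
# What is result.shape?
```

(2, 5, 6, 2)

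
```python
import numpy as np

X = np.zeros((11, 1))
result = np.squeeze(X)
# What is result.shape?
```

(11,)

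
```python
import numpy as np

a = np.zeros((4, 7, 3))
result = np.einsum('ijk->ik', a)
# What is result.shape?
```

(4, 3)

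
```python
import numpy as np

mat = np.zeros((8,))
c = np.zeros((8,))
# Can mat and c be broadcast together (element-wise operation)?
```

Yes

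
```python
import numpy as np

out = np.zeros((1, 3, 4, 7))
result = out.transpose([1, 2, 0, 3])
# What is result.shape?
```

(3, 4, 1, 7)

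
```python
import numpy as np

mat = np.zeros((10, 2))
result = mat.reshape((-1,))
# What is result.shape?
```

(20,)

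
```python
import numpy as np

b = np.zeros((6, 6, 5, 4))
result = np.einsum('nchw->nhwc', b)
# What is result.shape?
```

(6, 5, 4, 6)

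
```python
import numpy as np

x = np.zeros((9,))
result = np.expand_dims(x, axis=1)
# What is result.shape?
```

(9, 1)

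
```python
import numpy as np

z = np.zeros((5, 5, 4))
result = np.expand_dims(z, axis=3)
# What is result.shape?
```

(5, 5, 4, 1)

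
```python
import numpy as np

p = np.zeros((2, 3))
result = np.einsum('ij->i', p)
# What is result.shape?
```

(2,)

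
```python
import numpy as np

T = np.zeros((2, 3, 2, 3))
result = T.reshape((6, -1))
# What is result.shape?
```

(6, 6)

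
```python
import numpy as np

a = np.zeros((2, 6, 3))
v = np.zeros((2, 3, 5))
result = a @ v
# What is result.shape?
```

(2, 6, 5)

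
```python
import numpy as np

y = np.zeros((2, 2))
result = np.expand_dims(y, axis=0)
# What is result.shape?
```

(1, 2, 2)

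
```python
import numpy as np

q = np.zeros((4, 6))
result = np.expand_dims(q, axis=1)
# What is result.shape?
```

(4, 1, 6)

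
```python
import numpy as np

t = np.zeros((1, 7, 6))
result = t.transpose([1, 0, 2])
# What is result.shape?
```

(7, 1, 6)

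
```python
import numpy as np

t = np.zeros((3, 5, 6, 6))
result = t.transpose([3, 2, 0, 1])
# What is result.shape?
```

(6, 6, 3, 5)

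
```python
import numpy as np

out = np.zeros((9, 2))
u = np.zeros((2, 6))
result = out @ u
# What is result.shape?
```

(9, 6)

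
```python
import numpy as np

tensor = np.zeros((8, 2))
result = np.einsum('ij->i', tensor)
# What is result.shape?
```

(8,)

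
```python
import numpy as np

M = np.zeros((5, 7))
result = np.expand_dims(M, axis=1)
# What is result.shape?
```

(5, 1, 7)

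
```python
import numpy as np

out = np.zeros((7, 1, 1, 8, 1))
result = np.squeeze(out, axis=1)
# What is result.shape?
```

(7, 1, 8, 1)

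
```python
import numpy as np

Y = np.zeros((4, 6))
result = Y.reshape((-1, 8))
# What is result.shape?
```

(3, 8)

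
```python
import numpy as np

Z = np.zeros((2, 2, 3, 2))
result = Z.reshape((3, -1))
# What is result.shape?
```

(3, 8)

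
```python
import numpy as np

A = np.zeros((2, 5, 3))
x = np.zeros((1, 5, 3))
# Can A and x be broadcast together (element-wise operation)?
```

Yes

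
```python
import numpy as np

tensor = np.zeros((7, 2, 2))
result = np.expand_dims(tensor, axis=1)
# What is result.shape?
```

(7, 1, 2, 2)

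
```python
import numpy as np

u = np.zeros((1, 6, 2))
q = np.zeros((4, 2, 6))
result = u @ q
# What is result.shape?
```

(4, 6, 6)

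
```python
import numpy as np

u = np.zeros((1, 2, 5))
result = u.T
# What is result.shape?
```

(5, 2, 1)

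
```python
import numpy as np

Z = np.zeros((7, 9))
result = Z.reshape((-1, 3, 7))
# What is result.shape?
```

(3, 3, 7)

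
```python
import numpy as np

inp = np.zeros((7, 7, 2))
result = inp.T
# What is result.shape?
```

(2, 7, 7)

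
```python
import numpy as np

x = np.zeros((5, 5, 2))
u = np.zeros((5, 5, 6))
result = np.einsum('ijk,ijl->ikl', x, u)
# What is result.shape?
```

(5, 2, 6)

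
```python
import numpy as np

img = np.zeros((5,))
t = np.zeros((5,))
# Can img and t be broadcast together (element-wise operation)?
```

Yes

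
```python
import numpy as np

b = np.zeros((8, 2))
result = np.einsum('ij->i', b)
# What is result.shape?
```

(8,)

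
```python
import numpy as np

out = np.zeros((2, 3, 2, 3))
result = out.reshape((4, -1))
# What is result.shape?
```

(4, 9)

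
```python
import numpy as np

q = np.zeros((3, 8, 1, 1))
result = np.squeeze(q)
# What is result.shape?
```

(3, 8)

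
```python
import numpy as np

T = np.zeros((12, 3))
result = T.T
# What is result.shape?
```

(3, 12)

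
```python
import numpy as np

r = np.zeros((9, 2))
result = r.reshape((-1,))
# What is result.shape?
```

(18,)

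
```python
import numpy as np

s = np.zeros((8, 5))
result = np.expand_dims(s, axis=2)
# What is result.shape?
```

(8, 5, 1)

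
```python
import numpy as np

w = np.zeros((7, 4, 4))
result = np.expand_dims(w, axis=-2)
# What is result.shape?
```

(7, 4, 1, 4)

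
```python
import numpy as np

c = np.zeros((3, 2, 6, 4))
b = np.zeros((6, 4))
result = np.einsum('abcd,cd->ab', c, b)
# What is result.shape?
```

(3, 2)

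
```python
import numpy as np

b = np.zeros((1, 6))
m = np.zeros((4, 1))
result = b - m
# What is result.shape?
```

(4, 6)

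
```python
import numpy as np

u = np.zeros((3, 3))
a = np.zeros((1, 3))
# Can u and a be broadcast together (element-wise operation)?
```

Yes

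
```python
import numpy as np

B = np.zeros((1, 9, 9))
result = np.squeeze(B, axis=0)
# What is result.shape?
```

(9, 9)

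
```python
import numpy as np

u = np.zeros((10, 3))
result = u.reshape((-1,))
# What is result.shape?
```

(30,)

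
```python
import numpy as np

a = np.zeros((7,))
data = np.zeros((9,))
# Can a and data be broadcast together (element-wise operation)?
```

No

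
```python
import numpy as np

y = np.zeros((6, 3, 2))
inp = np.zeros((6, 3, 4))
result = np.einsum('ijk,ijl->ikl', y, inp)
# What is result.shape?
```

(6, 2, 4)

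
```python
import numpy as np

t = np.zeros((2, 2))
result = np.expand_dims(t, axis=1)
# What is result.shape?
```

(2, 1, 2)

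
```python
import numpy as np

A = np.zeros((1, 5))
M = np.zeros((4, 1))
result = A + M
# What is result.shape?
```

(4, 5)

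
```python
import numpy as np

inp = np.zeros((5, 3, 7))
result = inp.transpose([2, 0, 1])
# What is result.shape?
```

(7, 5, 3)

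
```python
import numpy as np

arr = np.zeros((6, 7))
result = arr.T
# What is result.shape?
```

(7, 6)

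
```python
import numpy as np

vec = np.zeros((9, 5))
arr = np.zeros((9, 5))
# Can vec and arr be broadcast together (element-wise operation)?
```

Yes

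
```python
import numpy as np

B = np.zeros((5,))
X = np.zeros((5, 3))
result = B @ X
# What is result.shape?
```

(3,)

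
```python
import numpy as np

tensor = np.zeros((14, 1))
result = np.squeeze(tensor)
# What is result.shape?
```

(14,)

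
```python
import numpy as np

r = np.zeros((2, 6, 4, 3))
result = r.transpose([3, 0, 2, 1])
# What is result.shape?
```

(3, 2, 4, 6)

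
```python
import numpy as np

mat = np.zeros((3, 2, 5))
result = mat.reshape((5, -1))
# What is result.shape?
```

(5, 6)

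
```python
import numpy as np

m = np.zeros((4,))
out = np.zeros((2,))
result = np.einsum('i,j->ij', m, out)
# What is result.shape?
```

(4, 2)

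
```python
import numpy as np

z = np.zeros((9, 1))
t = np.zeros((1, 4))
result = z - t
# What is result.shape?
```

(9, 4)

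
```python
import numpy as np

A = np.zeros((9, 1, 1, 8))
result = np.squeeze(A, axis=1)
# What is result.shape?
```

(9, 1, 8)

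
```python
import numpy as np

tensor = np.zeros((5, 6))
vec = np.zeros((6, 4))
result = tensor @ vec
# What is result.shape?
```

(5, 4)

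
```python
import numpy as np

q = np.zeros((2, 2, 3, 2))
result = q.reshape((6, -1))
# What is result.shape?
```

(6, 4)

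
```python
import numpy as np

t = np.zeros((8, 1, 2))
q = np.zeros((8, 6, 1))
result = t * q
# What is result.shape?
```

(8, 6, 2)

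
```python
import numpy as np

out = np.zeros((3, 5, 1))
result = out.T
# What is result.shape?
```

(1, 5, 3)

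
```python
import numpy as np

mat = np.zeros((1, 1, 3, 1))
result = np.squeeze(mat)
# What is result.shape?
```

(3,)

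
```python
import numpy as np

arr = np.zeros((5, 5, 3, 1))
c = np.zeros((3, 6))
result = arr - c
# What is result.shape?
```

(5, 5, 3, 6)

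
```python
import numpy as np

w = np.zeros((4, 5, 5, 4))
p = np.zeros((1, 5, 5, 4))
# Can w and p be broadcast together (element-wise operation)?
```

Yes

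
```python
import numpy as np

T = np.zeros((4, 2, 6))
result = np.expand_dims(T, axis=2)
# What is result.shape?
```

(4, 2, 1, 6)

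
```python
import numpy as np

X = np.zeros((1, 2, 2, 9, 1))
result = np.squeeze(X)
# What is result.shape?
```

(2, 2, 9)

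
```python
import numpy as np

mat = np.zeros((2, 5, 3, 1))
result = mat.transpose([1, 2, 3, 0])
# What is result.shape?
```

(5, 3, 1, 2)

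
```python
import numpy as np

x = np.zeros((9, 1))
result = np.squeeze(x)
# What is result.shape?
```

(9,)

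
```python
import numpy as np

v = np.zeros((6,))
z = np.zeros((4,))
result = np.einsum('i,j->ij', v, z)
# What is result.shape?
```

(6, 4)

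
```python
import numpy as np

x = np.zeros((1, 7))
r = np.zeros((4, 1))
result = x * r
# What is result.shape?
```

(4, 7)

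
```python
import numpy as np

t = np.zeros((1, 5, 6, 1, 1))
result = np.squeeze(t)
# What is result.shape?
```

(5, 6)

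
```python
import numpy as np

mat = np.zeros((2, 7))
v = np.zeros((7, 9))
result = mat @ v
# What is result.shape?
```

(2, 9)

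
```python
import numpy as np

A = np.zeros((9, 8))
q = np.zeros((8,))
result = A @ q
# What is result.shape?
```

(9,)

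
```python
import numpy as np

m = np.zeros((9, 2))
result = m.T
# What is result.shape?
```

(2, 9)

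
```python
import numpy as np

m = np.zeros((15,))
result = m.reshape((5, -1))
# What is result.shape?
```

(5, 3)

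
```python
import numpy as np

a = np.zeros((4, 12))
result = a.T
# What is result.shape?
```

(12, 4)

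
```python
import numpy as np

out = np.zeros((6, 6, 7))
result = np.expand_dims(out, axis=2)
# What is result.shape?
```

(6, 6, 1, 7)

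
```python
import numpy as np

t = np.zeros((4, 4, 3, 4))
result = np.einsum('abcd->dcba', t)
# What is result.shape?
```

(4, 3, 4, 4)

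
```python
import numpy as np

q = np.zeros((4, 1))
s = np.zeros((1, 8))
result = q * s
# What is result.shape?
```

(4, 8)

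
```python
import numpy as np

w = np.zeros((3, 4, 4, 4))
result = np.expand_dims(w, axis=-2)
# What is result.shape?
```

(3, 4, 4, 1, 4)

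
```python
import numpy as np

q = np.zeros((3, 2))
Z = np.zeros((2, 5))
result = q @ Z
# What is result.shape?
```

(3, 5)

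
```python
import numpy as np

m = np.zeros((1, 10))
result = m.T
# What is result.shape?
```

(10, 1)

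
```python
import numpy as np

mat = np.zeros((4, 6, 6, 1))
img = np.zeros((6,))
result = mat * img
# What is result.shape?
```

(4, 6, 6, 6)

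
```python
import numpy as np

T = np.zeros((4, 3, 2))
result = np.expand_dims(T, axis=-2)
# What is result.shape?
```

(4, 3, 1, 2)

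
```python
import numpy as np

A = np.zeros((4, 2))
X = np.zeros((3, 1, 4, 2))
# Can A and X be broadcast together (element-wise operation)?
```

Yes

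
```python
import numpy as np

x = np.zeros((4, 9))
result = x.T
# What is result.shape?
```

(9, 4)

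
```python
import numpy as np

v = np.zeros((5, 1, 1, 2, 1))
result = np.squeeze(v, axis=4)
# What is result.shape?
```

(5, 1, 1, 2)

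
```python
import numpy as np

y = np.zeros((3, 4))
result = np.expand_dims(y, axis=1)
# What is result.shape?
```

(3, 1, 4)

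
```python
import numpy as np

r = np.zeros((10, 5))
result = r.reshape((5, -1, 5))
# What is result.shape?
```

(5, 2, 5)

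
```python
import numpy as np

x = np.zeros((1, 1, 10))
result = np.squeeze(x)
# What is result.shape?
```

(10,)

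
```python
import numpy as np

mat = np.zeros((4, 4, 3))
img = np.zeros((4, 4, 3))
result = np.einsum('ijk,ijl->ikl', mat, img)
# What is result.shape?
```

(4, 3, 3)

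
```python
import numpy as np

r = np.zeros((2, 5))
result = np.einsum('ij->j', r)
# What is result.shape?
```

(5,)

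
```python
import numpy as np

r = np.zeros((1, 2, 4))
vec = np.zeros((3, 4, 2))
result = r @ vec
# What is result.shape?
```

(3, 2, 2)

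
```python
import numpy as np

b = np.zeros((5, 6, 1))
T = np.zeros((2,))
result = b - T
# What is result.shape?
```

(5, 6, 2)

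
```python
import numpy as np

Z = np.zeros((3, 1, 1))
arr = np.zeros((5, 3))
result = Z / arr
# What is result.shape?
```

(3, 5, 3)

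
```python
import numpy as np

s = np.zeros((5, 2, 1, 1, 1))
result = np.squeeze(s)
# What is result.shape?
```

(5, 2)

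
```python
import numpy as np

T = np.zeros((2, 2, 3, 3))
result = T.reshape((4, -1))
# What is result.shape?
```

(4, 9)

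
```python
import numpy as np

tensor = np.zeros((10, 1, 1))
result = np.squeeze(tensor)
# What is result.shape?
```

(10,)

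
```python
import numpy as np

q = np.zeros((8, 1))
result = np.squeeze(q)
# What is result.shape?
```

(8,)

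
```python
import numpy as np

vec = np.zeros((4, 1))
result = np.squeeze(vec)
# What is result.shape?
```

(4,)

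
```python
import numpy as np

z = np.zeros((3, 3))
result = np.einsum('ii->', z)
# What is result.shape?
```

()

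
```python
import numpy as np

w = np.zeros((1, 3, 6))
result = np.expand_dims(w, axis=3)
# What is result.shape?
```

(1, 3, 6, 1)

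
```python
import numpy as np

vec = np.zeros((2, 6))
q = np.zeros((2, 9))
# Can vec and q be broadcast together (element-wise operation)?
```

No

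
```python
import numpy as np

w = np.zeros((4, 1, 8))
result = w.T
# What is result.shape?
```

(8, 1, 4)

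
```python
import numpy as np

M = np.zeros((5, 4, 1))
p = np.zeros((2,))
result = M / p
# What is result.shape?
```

(5, 4, 2)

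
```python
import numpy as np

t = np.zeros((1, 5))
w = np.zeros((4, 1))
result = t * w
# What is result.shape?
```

(4, 5)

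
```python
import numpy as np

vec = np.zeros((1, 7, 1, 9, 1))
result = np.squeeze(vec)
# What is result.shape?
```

(7, 9)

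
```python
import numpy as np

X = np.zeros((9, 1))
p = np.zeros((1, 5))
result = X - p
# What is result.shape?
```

(9, 5)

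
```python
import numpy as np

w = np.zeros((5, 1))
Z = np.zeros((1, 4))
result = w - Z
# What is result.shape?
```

(5, 4)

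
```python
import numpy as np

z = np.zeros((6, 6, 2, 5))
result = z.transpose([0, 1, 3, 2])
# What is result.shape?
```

(6, 6, 5, 2)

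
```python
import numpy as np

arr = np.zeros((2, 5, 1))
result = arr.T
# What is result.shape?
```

(1, 5, 2)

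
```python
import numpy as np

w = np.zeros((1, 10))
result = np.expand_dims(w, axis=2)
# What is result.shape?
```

(1, 10, 1)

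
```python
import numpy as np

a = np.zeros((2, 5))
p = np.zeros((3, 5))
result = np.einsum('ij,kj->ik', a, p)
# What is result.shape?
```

(2, 3)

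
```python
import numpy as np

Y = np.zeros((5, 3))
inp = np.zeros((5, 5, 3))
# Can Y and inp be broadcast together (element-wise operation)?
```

Yes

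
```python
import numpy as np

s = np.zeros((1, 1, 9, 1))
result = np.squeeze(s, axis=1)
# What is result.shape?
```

(1, 9, 1)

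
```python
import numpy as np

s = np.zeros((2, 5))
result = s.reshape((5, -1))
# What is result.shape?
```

(5, 2)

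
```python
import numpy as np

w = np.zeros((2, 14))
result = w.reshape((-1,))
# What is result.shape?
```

(28,)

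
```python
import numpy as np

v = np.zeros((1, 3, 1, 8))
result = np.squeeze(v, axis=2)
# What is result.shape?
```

(1, 3, 8)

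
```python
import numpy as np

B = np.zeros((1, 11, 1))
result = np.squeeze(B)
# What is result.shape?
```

(11,)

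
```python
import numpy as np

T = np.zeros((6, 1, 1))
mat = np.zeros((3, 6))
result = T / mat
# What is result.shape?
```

(6, 3, 6)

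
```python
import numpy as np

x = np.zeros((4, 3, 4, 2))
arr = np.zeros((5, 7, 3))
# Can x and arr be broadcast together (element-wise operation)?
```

No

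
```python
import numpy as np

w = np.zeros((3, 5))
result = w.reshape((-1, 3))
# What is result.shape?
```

(5, 3)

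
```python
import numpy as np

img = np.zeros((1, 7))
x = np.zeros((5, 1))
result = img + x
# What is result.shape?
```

(5, 7)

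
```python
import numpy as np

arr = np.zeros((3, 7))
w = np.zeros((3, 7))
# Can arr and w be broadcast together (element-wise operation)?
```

Yes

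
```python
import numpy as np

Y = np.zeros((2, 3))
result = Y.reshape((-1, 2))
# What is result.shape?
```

(3, 2)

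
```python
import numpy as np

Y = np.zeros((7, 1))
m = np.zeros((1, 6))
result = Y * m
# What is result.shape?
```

(7, 6)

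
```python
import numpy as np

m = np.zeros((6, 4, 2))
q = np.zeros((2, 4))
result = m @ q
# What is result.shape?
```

(6, 4, 4)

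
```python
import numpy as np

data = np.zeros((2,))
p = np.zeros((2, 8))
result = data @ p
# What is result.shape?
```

(8,)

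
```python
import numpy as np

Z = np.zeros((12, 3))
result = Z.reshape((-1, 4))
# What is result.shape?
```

(9, 4)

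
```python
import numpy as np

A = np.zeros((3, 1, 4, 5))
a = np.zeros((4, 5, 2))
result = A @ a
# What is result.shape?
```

(3, 4, 4, 2)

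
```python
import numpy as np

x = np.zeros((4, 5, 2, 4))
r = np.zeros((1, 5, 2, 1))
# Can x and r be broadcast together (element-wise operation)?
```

Yes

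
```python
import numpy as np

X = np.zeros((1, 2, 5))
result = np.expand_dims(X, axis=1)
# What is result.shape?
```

(1, 1, 2, 5)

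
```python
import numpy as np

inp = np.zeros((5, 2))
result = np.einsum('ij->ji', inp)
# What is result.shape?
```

(2, 5)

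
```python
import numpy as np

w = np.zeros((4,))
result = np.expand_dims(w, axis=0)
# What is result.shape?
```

(1, 4)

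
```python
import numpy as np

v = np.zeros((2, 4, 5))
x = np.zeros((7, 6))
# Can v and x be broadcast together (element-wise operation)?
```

No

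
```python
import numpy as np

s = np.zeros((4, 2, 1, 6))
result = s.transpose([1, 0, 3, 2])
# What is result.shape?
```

(2, 4, 6, 1)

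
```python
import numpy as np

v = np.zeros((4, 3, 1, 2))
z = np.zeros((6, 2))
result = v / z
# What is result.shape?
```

(4, 3, 6, 2)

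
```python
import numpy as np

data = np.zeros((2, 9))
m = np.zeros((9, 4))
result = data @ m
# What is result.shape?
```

(2, 4)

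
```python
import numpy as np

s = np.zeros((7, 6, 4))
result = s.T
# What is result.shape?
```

(4, 6, 7)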